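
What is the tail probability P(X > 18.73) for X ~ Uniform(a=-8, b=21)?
0.078276

We have X ~ Uniform(a=-8, b=21).

P(X > 18.73) = 1 - P(X ≤ 18.73)
                = 1 - F(18.73)
                = 1 - 0.921724
                = 0.078276

So there's approximately a 7.8% chance that X exceeds 18.73.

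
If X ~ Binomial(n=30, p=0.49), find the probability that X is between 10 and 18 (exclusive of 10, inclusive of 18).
0.856155

We have X ~ Binomial(n=30, p=0.49).

To find P(10 < X ≤ 18), we use:
P(10 < X ≤ 18) = P(X ≤ 18) - P(X ≤ 10)
                 = F(18) - F(10)
                 = 0.917763 - 0.061607
                 = 0.856155

So there's approximately a 85.6% chance that X falls in this range.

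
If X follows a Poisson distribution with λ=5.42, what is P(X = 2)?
0.065027

We have X ~ Poisson(λ=5.42).

For a Poisson distribution, the PMF gives us the probability of each outcome.

Using the PMF formula:
P(X = 2) = 0.065027

Rounded to 4 decimal places: 0.0650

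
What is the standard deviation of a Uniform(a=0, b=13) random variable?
3.7528

We have X ~ Uniform(a=0, b=13).

For a Uniform distribution with a=0, b=13:
σ = √Var(X) = 3.7528

The standard deviation is the square root of the variance.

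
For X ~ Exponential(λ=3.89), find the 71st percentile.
0.3182

We have X ~ Exponential(λ=3.89).

We want to find x such that P(X ≤ x) = 0.71.

This is the 71st percentile, which means 71% of values fall below this point.

Using the inverse CDF (quantile function):
x = F⁻¹(0.71) = 0.3182

Verification: P(X ≤ 0.3182) = 0.71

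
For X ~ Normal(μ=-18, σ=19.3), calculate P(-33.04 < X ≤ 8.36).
0.696091

We have X ~ Normal(μ=-18, σ=19.3).

To find P(-33.04 < X ≤ 8.36), we use:
P(-33.04 < X ≤ 8.36) = P(X ≤ 8.36) - P(X ≤ -33.04)
                 = F(8.36) - F(-33.04)
                 = 0.914000 - 0.217909
                 = 0.696091

So there's approximately a 69.6% chance that X falls in this range.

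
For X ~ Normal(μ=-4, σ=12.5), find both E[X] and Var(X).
E[X] = -4.0000, Var(X) = 156.2500

We have X ~ Normal(μ=-4, σ=12.5).

For a Normal distribution with μ=-4, σ=12.5:

Expected value:
E[X] = -4.0000

Variance:
Var(X) = 156.2500

Standard deviation:
σ = √Var(X) = 12.5000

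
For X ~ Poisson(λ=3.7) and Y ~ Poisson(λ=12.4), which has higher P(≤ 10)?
X has higher probability (P(X ≤ 10) = 0.9984 > P(Y ≤ 10) = 0.3067)

Compute P(≤ 10) for each distribution:

X ~ Poisson(λ=3.7):
P(X ≤ 10) = 0.9984

Y ~ Poisson(λ=12.4):
P(Y ≤ 10) = 0.3067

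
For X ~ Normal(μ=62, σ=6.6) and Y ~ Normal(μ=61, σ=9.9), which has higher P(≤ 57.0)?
Y has higher probability (P(Y ≤ 57.0) = 0.3431 > P(X ≤ 57.0) = 0.2244)

Compute P(≤ 57.0) for each distribution:

X ~ Normal(μ=62, σ=6.6):
P(X ≤ 57.0) = 0.2244

Y ~ Normal(μ=61, σ=9.9):
P(Y ≤ 57.0) = 0.3431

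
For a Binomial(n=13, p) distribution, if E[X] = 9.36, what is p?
p = 0.72

For a Binomial(n, p) distribution:
E[X] = n × p

Given n = 13 and E[X] = 9.36:
9.36 = 13 × p
p = 9.36 / 13 = 0.72

Verification: Binomial(13, 0.72) has E[X] = 9.36 ✓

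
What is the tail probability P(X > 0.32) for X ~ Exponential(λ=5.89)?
0.151859

We have X ~ Exponential(λ=5.89).

P(X > 0.32) = 1 - P(X ≤ 0.32)
                = 1 - F(0.32)
                = 1 - 0.848141
                = 0.151859

So there's approximately a 15.2% chance that X exceeds 0.32.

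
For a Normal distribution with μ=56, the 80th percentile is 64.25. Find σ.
σ = 9.8025

For X ~ Normal(μ, σ), the p-th percentile satisfies x = μ + z_p × σ,
where z_p = Φ⁻¹(p) is the standard normal quantile.

Step 1: z_{0.8} = Φ⁻¹(0.8) = 0.8416

Step 2: Solve for σ:
64.25 = 56 + 0.8416 × σ
σ = (64.25 - 56) / 0.8416
σ = 8.25 / 0.8416
σ = 9.8025

Verification: μ + z × σ = 56 + 0.8416 × 9.8025 = 64.25 ✓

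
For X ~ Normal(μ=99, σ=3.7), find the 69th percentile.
100.8346

We have X ~ Normal(μ=99, σ=3.7).

We want to find x such that P(X ≤ x) = 0.69.

This is the 69th percentile, which means 69% of values fall below this point.

Using the inverse CDF (quantile function):
x = F⁻¹(0.69) = 100.8346

Verification: P(X ≤ 100.8346) = 0.69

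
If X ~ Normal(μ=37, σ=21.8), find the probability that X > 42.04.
0.408583

We have X ~ Normal(μ=37, σ=21.8).

P(X > 42.04) = 1 - P(X ≤ 42.04)
                = 1 - F(42.04)
                = 1 - 0.591417
                = 0.408583

So there's approximately a 40.9% chance that X exceeds 42.04.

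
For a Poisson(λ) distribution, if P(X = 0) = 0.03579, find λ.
λ = 3.3301

For a Poisson(λ) distribution, the PMF at 0 is:
P(X = 0) = λ^0 e^(-λ) / 0! = e^(-λ)

Given P(X = 0) = 0.03579:
e^(-λ) = 0.03579
-λ = ln(0.03579)
λ = -ln(0.03579) = 3.3301

Verification: e^(-3.3301) = 0.03579 ✓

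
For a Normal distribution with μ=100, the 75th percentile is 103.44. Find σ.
σ = 5.1002

For X ~ Normal(μ, σ), the p-th percentile satisfies x = μ + z_p × σ,
where z_p = Φ⁻¹(p) is the standard normal quantile.

Step 1: z_{0.75} = Φ⁻¹(0.75) = 0.6745

Step 2: Solve for σ:
103.44 = 100 + 0.6745 × σ
σ = (103.44 - 100) / 0.6745
σ = 3.44 / 0.6745
σ = 5.1002

Verification: μ + z × σ = 100 + 0.6745 × 5.1002 = 103.44 ✓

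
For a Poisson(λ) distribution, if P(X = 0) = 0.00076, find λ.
λ = 7.1822

For a Poisson(λ) distribution, the PMF at 0 is:
P(X = 0) = λ^0 e^(-λ) / 0! = e^(-λ)

Given P(X = 0) = 0.00076:
e^(-λ) = 0.00076
-λ = ln(0.00076)
λ = -ln(0.00076) = 7.1822

Verification: e^(-7.1822) = 0.00076 ✓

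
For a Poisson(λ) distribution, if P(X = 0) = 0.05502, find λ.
λ = 2.9001

For a Poisson(λ) distribution, the PMF at 0 is:
P(X = 0) = λ^0 e^(-λ) / 0! = e^(-λ)

Given P(X = 0) = 0.05502:
e^(-λ) = 0.05502
-λ = ln(0.05502)
λ = -ln(0.05502) = 2.9001

Verification: e^(-2.9001) = 0.05502 ✓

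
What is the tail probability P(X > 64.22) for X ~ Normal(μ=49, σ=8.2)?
0.031720

We have X ~ Normal(μ=49, σ=8.2).

P(X > 64.22) = 1 - P(X ≤ 64.22)
                = 1 - F(64.22)
                = 1 - 0.968280
                = 0.031720

So there's approximately a 3.2% chance that X exceeds 64.22.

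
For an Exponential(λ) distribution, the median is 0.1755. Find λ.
λ = 3.9496

For X ~ Exponential(λ), the CDF is F(x) = 1 - e^(-λx).
The median m satisfies F(m) = 0.5:
1 - e^(-λm) = 0.5
e^(-λm) = 0.5
λm = ln(2)
m = ln(2) / λ

Given m = 0.1755:
λ = ln(2) / 0.1755 = 0.693147 / 0.1755 = 3.9496

Verification: ln(2) / 3.9496 = 0.1755 ✓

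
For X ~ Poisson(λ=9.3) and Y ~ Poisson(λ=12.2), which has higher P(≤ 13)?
X has higher probability (P(X ≤ 13) = 0.9100 > P(Y ≤ 13) = 0.6603)

Compute P(≤ 13) for each distribution:

X ~ Poisson(λ=9.3):
P(X ≤ 13) = 0.9100

Y ~ Poisson(λ=12.2):
P(Y ≤ 13) = 0.6603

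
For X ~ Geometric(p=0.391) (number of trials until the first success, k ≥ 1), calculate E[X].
2.5575

We have X ~ Geometric(p=0.391) (number of trials until the first success, k ≥ 1).

For a Geometric distribution with p=0.391 (number of trials until the first success, k ≥ 1):
E[X] = 2.5575

This is the expected (average) value of X.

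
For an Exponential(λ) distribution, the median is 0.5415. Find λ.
λ = 1.2801

For X ~ Exponential(λ), the CDF is F(x) = 1 - e^(-λx).
The median m satisfies F(m) = 0.5:
1 - e^(-λm) = 0.5
e^(-λm) = 0.5
λm = ln(2)
m = ln(2) / λ

Given m = 0.5415:
λ = ln(2) / 0.5415 = 0.693147 / 0.5415 = 1.2801

Verification: ln(2) / 1.2801 = 0.5415 ✓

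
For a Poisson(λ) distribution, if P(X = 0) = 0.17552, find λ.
λ = 1.7400

For a Poisson(λ) distribution, the PMF at 0 is:
P(X = 0) = λ^0 e^(-λ) / 0! = e^(-λ)

Given P(X = 0) = 0.17552:
e^(-λ) = 0.17552
-λ = ln(0.17552)
λ = -ln(0.17552) = 1.7400

Verification: e^(-1.7400) = 0.17552 ✓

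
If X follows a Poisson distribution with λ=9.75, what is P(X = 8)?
0.118072

We have X ~ Poisson(λ=9.75).

For a Poisson distribution, the PMF gives us the probability of each outcome.

Using the PMF formula:
P(X = 8) = 0.118072

Rounded to 4 decimal places: 0.1181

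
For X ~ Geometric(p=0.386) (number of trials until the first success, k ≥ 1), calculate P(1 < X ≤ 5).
0.526735

We have X ~ Geometric(p=0.386) (number of trials until the first success, k ≥ 1).

To find P(1 < X ≤ 5), we use:
P(1 < X ≤ 5) = P(X ≤ 5) - P(X ≤ 1)
                 = F(5) - F(1)
                 = 0.912735 - 0.386000
                 = 0.526735

So there's approximately a 52.7% chance that X falls in this range.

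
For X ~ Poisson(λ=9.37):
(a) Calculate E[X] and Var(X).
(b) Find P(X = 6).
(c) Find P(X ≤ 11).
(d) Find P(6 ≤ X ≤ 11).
(a) E[X] = 9.3700, Var(X) = 9.3700
(b) P(X = 6) = 0.080125
(c) P(X ≤ 11) = 0.765710
(d) P(6 ≤ X ≤ 11) = 0.670710

We have X ~ Poisson(λ=9.37).

(a) Moments:
E[X] = 9.3700
Var(X) = 9.3700
σ = √Var(X) = 3.0610

(b) Point probability using PMF:
P(X = 6) = 0.080125

(c) Cumulative probability using CDF:
P(X ≤ 11) = F(11) = 0.765710

(d) Range probability:
P(6 ≤ X ≤ 11) = P(X ≤ 11) - P(X ≤ 5)
                   = F(11) - F(5)
                   = 0.765710 - 0.094999
                   = 0.670710

This means approximately 67.1% of outcomes fall in the interval [6, 11].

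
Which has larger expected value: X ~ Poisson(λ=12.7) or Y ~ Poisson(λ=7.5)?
X has larger mean (12.7000 > 7.5000)

Compute the expected value for each distribution:

X ~ Poisson(λ=12.7):
E[X] = 12.7000

Y ~ Poisson(λ=7.5):
E[Y] = 7.5000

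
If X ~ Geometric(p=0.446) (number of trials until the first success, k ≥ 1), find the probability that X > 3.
0.170031

We have X ~ Geometric(p=0.446) (number of trials until the first success, k ≥ 1).

P(X > 3) = 1 - P(X ≤ 3)
                = 1 - F(3)
                = 1 - 0.829969
                = 0.170031

So there's approximately a 17.0% chance that X exceeds 3.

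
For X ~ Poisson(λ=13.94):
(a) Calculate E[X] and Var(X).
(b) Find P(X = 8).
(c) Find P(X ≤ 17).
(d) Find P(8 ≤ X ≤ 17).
(a) E[X] = 13.9400, Var(X) = 13.9400
(b) P(X = 8) = 0.031226
(c) P(X ≤ 17) = 0.831450
(d) P(8 ≤ X ≤ 17) = 0.798771

We have X ~ Poisson(λ=13.94).

(a) Moments:
E[X] = 13.9400
Var(X) = 13.9400
σ = √Var(X) = 3.7336

(b) Point probability using PMF:
P(X = 8) = 0.031226

(c) Cumulative probability using CDF:
P(X ≤ 17) = F(17) = 0.831450

(d) Range probability:
P(8 ≤ X ≤ 17) = P(X ≤ 17) - P(X ≤ 7)
                   = F(17) - F(7)
                   = 0.831450 - 0.032679
                   = 0.798771

This means approximately 79.9% of outcomes fall in the interval [8, 17].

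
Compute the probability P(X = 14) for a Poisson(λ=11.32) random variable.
0.078927

We have X ~ Poisson(λ=11.32).

For a Poisson distribution, the PMF gives us the probability of each outcome.

Using the PMF formula:
P(X = 14) = 0.078927

Rounded to 4 decimal places: 0.0789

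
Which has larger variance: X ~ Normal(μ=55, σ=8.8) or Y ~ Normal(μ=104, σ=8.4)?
X has larger variance (77.4400 > 70.5600)

Compute the variance for each distribution:

X ~ Normal(μ=55, σ=8.8):
Var(X) = 77.4400

Y ~ Normal(μ=104, σ=8.4):
Var(Y) = 70.5600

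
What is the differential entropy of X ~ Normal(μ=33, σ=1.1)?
1.5142 nats

We have X ~ Normal(μ=33, σ=1.1).

The differential entropy measures the uncertainty or information content of the distribution.

For a Normal distribution with μ=33, σ=1.1:
h(X) = 1.5142 nats

(In bits, this would be 2.1846 bits.)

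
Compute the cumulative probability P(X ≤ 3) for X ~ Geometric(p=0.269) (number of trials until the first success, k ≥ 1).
0.609382

We have X ~ Geometric(p=0.269) (number of trials until the first success, k ≥ 1).

The CDF gives us P(X ≤ k).

Using the CDF:
P(X ≤ 3) = 0.609382

This means there's approximately a 60.9% chance that X is at most 3.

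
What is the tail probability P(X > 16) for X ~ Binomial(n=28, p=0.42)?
0.035613

We have X ~ Binomial(n=28, p=0.42).

P(X > 16) = 1 - P(X ≤ 16)
                = 1 - F(16)
                = 1 - 0.964387
                = 0.035613

So there's approximately a 3.6% chance that X exceeds 16.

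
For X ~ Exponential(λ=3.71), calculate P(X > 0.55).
0.129964

We have X ~ Exponential(λ=3.71).

P(X > 0.55) = 1 - P(X ≤ 0.55)
                = 1 - F(0.55)
                = 1 - 0.870036
                = 0.129964

So there's approximately a 13.0% chance that X exceeds 0.55.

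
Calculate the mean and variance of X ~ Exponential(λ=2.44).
E[X] = 0.4098, Var(X) = 0.1680

We have X ~ Exponential(λ=2.44).

For an Exponential distribution with λ=2.44:

Expected value:
E[X] = 0.4098

Variance:
Var(X) = 0.1680

Standard deviation:
σ = √Var(X) = 0.4098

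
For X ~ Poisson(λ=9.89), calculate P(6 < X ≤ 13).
0.735120

We have X ~ Poisson(λ=9.89).

To find P(6 < X ≤ 13), we use:
P(6 < X ≤ 13) = P(X ≤ 13) - P(X ≤ 6)
                 = F(13) - F(6)
                 = 0.872351 - 0.137232
                 = 0.735120

So there's approximately a 73.5% chance that X falls in this range.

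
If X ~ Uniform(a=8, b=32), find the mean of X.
20.0000

We have X ~ Uniform(a=8, b=32).

For a Uniform distribution with a=8, b=32:
E[X] = 20.0000

This is the expected (average) value of X.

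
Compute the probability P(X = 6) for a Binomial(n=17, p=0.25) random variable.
0.127613

We have X ~ Binomial(n=17, p=0.25).

For a Binomial distribution, the PMF gives us the probability of each outcome.

Using the PMF formula:
P(X = 6) = 0.127613

Rounded to 4 decimal places: 0.1276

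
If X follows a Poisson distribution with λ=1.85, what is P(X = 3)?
0.165928

We have X ~ Poisson(λ=1.85).

For a Poisson distribution, the PMF gives us the probability of each outcome.

Using the PMF formula:
P(X = 3) = 0.165928

Rounded to 4 decimal places: 0.1659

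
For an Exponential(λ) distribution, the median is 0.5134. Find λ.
λ = 1.3501

For X ~ Exponential(λ), the CDF is F(x) = 1 - e^(-λx).
The median m satisfies F(m) = 0.5:
1 - e^(-λm) = 0.5
e^(-λm) = 0.5
λm = ln(2)
m = ln(2) / λ

Given m = 0.5134:
λ = ln(2) / 0.5134 = 0.693147 / 0.5134 = 1.3501

Verification: ln(2) / 1.3501 = 0.5134 ✓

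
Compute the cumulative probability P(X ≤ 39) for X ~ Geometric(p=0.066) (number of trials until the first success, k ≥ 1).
0.930253

We have X ~ Geometric(p=0.066) (number of trials until the first success, k ≥ 1).

The CDF gives us P(X ≤ k).

Using the CDF:
P(X ≤ 39) = 0.930253

This means there's approximately a 93.0% chance that X is at most 39.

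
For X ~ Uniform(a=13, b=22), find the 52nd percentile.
17.6800

We have X ~ Uniform(a=13, b=22).

We want to find x such that P(X ≤ x) = 0.52.

This is the 52nd percentile, which means 52% of values fall below this point.

Using the inverse CDF (quantile function):
x = F⁻¹(0.52) = 17.6800

Verification: P(X ≤ 17.6800) = 0.52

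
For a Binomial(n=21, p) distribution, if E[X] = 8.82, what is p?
p = 0.42

For a Binomial(n, p) distribution:
E[X] = n × p

Given n = 21 and E[X] = 8.82:
8.82 = 21 × p
p = 8.82 / 21 = 0.42

Verification: Binomial(21, 0.42) has E[X] = 8.82 ✓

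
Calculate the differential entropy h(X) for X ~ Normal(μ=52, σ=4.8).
2.9876 nats

We have X ~ Normal(μ=52, σ=4.8).

The differential entropy measures the uncertainty or information content of the distribution.

For a Normal distribution with μ=52, σ=4.8:
h(X) = 2.9876 nats

(In bits, this would be 4.3101 bits.)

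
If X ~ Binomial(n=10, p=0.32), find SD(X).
1.4751

We have X ~ Binomial(n=10, p=0.32).

For a Binomial distribution with n=10, p=0.32:
σ = √Var(X) = 1.4751

The standard deviation is the square root of the variance.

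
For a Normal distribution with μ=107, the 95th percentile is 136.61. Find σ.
σ = 18.0016

For X ~ Normal(μ, σ), the p-th percentile satisfies x = μ + z_p × σ,
where z_p = Φ⁻¹(p) is the standard normal quantile.

Step 1: z_{0.95} = Φ⁻¹(0.95) = 1.6449

Step 2: Solve for σ:
136.61 = 107 + 1.6449 × σ
σ = (136.61 - 107) / 1.6449
σ = 29.61 / 1.6449
σ = 18.0016

Verification: μ + z × σ = 107 + 1.6449 × 18.0016 = 136.61 ✓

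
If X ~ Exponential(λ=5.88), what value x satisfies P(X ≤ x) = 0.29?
0.0582

We have X ~ Exponential(λ=5.88).

We want to find x such that P(X ≤ x) = 0.29.

This is the 29th percentile, which means 29% of values fall below this point.

Using the inverse CDF (quantile function):
x = F⁻¹(0.29) = 0.0582

Verification: P(X ≤ 0.0582) = 0.29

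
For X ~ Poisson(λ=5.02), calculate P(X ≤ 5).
0.612451

We have X ~ Poisson(λ=5.02).

The CDF gives us P(X ≤ k).

Using the CDF:
P(X ≤ 5) = 0.612451

This means there's approximately a 61.2% chance that X is at most 5.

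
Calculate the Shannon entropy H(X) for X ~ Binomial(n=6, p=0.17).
1.2653 nats

We have X ~ Binomial(n=6, p=0.17).

The Shannon entropy measures the uncertainty or information content of the distribution.

For a Binomial distribution with n=6, p=0.17:
H(X) = 1.2653 nats

(In bits, this would be 1.8255 bits.)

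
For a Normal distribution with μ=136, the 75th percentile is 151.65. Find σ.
σ = 23.2027

For X ~ Normal(μ, σ), the p-th percentile satisfies x = μ + z_p × σ,
where z_p = Φ⁻¹(p) is the standard normal quantile.

Step 1: z_{0.75} = Φ⁻¹(0.75) = 0.6745

Step 2: Solve for σ:
151.65 = 136 + 0.6745 × σ
σ = (151.65 - 136) / 0.6745
σ = 15.65 / 0.6745
σ = 23.2027

Verification: μ + z × σ = 136 + 0.6745 × 23.2027 = 151.65 ✓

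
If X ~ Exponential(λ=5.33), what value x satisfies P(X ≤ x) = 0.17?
0.0350

We have X ~ Exponential(λ=5.33).

We want to find x such that P(X ≤ x) = 0.17.

This is the 17th percentile, which means 17% of values fall below this point.

Using the inverse CDF (quantile function):
x = F⁻¹(0.17) = 0.0350

Verification: P(X ≤ 0.0350) = 0.17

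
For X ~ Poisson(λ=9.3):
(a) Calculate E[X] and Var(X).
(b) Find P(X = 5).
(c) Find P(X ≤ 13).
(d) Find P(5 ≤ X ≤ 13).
(a) E[X] = 9.3000, Var(X) = 9.3000
(b) P(X = 5) = 0.053002
(c) P(X ≤ 13) = 0.910022
(d) P(5 ≤ X ≤ 13) = 0.864375

We have X ~ Poisson(λ=9.3).

(a) Moments:
E[X] = 9.3000
Var(X) = 9.3000
σ = √Var(X) = 3.0496

(b) Point probability using PMF:
P(X = 5) = 0.053002

(c) Cumulative probability using CDF:
P(X ≤ 13) = F(13) = 0.910022

(d) Range probability:
P(5 ≤ X ≤ 13) = P(X ≤ 13) - P(X ≤ 4)
                   = F(13) - F(4)
                   = 0.910022 - 0.045647
                   = 0.864375

This means approximately 86.4% of outcomes fall in the interval [5, 13].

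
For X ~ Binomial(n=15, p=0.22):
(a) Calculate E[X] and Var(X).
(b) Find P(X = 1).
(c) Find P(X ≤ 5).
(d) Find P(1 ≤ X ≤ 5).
(a) E[X] = 3.3000, Var(X) = 2.5740
(b) P(X = 1) = 0.101821
(c) P(X ≤ 5) = 0.909537
(d) P(1 ≤ X ≤ 5) = 0.885470

We have X ~ Binomial(n=15, p=0.22).

(a) Moments:
E[X] = 3.3000
Var(X) = 2.5740
σ = √Var(X) = 1.6044

(b) Point probability using PMF:
P(X = 1) = 0.101821

(c) Cumulative probability using CDF:
P(X ≤ 5) = F(5) = 0.909537

(d) Range probability:
P(1 ≤ X ≤ 5) = P(X ≤ 5) - P(X ≤ 0)
                   = F(5) - F(0)
                   = 0.909537 - 0.024067
                   = 0.885470

This means approximately 88.5% of outcomes fall in the interval [1, 5].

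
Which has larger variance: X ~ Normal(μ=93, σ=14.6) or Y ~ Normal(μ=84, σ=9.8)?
X has larger variance (213.1600 > 96.0400)

Compute the variance for each distribution:

X ~ Normal(μ=93, σ=14.6):
Var(X) = 213.1600

Y ~ Normal(μ=84, σ=9.8):
Var(Y) = 96.0400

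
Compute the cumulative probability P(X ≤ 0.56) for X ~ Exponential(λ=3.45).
0.855142

We have X ~ Exponential(λ=3.45).

The CDF gives us P(X ≤ k).

Using the CDF:
P(X ≤ 0.56) = 0.855142

This means there's approximately a 85.5% chance that X is at most 0.56.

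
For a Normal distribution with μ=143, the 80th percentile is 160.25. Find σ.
σ = 20.4962

For X ~ Normal(μ, σ), the p-th percentile satisfies x = μ + z_p × σ,
where z_p = Φ⁻¹(p) is the standard normal quantile.

Step 1: z_{0.8} = Φ⁻¹(0.8) = 0.8416

Step 2: Solve for σ:
160.25 = 143 + 0.8416 × σ
σ = (160.25 - 143) / 0.8416
σ = 17.25 / 0.8416
σ = 20.4962

Verification: μ + z × σ = 143 + 0.8416 × 20.4962 = 160.25 ✓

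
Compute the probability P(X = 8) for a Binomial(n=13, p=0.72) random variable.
0.159966

We have X ~ Binomial(n=13, p=0.72).

For a Binomial distribution, the PMF gives us the probability of each outcome.

Using the PMF formula:
P(X = 8) = 0.159966

Rounded to 4 decimal places: 0.1600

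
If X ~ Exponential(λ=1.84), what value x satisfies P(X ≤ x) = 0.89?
1.1996

We have X ~ Exponential(λ=1.84).

We want to find x such that P(X ≤ x) = 0.89.

This is the 89th percentile, which means 89% of values fall below this point.

Using the inverse CDF (quantile function):
x = F⁻¹(0.89) = 1.1996

Verification: P(X ≤ 1.1996) = 0.89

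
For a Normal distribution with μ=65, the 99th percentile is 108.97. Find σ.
σ = 18.9009

For X ~ Normal(μ, σ), the p-th percentile satisfies x = μ + z_p × σ,
where z_p = Φ⁻¹(p) is the standard normal quantile.

Step 1: z_{0.99} = Φ⁻¹(0.99) = 2.3263

Step 2: Solve for σ:
108.97 = 65 + 2.3263 × σ
σ = (108.97 - 65) / 2.3263
σ = 43.97 / 2.3263
σ = 18.9009

Verification: μ + z × σ = 65 + 2.3263 × 18.9009 = 108.97 ✓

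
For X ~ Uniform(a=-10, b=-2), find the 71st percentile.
-4.3200

We have X ~ Uniform(a=-10, b=-2).

We want to find x such that P(X ≤ x) = 0.71.

This is the 71st percentile, which means 71% of values fall below this point.

Using the inverse CDF (quantile function):
x = F⁻¹(0.71) = -4.3200

Verification: P(X ≤ -4.3200) = 0.71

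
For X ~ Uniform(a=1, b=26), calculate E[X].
13.5000

We have X ~ Uniform(a=1, b=26).

For a Uniform distribution with a=1, b=26:
E[X] = 13.5000

This is the expected (average) value of X.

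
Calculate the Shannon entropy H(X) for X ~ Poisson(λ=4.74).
2.1764 nats

We have X ~ Poisson(λ=4.74).

The Shannon entropy measures the uncertainty or information content of the distribution.

For a Poisson distribution with λ=4.74:
H(X) = 2.1764 nats

(In bits, this would be 3.1399 bits.)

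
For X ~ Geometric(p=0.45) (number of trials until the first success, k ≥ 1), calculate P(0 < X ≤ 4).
0.908494

We have X ~ Geometric(p=0.45) (number of trials until the first success, k ≥ 1).

To find P(0 < X ≤ 4), we use:
P(0 < X ≤ 4) = P(X ≤ 4) - P(X ≤ 0)
                 = F(4) - F(0)
                 = 0.908494 - 0.000000
                 = 0.908494

So there's approximately a 90.8% chance that X falls in this range.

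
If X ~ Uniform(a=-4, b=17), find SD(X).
6.0622

We have X ~ Uniform(a=-4, b=17).

For a Uniform distribution with a=-4, b=17:
σ = √Var(X) = 6.0622

The standard deviation is the square root of the variance.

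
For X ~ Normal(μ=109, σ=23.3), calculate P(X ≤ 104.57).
0.424604

We have X ~ Normal(μ=109, σ=23.3).

The CDF gives us P(X ≤ k).

Using the CDF:
P(X ≤ 104.57) = 0.424604

This means there's approximately a 42.5% chance that X is at most 104.57.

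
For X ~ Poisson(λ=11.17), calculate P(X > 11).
0.441019

We have X ~ Poisson(λ=11.17).

P(X > 11) = 1 - P(X ≤ 11)
                = 1 - F(11)
                = 1 - 0.558981
                = 0.441019

So there's approximately a 44.1% chance that X exceeds 11.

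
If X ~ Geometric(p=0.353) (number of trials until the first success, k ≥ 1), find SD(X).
2.2786

We have X ~ Geometric(p=0.353) (number of trials until the first success, k ≥ 1).

For a Geometric distribution with p=0.353 (number of trials until the first success, k ≥ 1):
σ = √Var(X) = 2.2786

The standard deviation is the square root of the variance.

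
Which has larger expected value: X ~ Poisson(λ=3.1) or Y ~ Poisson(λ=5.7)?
Y has larger mean (5.7000 > 3.1000)

Compute the expected value for each distribution:

X ~ Poisson(λ=3.1):
E[X] = 3.1000

Y ~ Poisson(λ=5.7):
E[Y] = 5.7000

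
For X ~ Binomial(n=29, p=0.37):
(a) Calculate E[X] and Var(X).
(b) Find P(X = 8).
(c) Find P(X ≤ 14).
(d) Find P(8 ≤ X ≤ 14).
(a) E[X] = 10.7300, Var(X) = 6.7599
(b) P(X = 8) = 0.092138
(c) P(X ≤ 14) = 0.924658
(d) P(8 ≤ X ≤ 14) = 0.819813

We have X ~ Binomial(n=29, p=0.37).

(a) Moments:
E[X] = 10.7300
Var(X) = 6.7599
σ = √Var(X) = 2.6000

(b) Point probability using PMF:
P(X = 8) = 0.092138

(c) Cumulative probability using CDF:
P(X ≤ 14) = F(14) = 0.924658

(d) Range probability:
P(8 ≤ X ≤ 14) = P(X ≤ 14) - P(X ≤ 7)
                   = F(14) - F(7)
                   = 0.924658 - 0.104844
                   = 0.819813

This means approximately 82.0% of outcomes fall in the interval [8, 14].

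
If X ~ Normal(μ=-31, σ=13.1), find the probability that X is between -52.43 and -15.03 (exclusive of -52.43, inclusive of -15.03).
0.837661

We have X ~ Normal(μ=-31, σ=13.1).

To find P(-52.43 < X ≤ -15.03), we use:
P(-52.43 < X ≤ -15.03) = P(X ≤ -15.03) - P(X ≤ -52.43)
                 = F(-15.03) - F(-52.43)
                 = 0.888594 - 0.050933
                 = 0.837661

So there's approximately a 83.8% chance that X falls in this range.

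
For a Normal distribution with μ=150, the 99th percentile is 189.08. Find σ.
σ = 16.7989

For X ~ Normal(μ, σ), the p-th percentile satisfies x = μ + z_p × σ,
where z_p = Φ⁻¹(p) is the standard normal quantile.

Step 1: z_{0.99} = Φ⁻¹(0.99) = 2.3263

Step 2: Solve for σ:
189.08 = 150 + 2.3263 × σ
σ = (189.08 - 150) / 2.3263
σ = 39.08 / 2.3263
σ = 16.7989

Verification: μ + z × σ = 150 + 2.3263 × 16.7989 = 189.08 ✓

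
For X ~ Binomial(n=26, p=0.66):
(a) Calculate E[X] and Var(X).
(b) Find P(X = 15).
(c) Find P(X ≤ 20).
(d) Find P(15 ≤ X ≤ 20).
(a) E[X] = 17.1600, Var(X) = 5.8344
(b) P(X = 15) = 0.106510
(c) P(X ≤ 20) = 0.920803
(d) P(15 ≤ X ≤ 20) = 0.784741

We have X ~ Binomial(n=26, p=0.66).

(a) Moments:
E[X] = 17.1600
Var(X) = 5.8344
σ = √Var(X) = 2.4155

(b) Point probability using PMF:
P(X = 15) = 0.106510

(c) Cumulative probability using CDF:
P(X ≤ 20) = F(20) = 0.920803

(d) Range probability:
P(15 ≤ X ≤ 20) = P(X ≤ 20) - P(X ≤ 14)
                   = F(20) - F(14)
                   = 0.920803 - 0.136062
                   = 0.784741

This means approximately 78.5% of outcomes fall in the interval [15, 20].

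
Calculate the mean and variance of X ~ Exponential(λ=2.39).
E[X] = 0.4184, Var(X) = 0.1751

We have X ~ Exponential(λ=2.39).

For an Exponential distribution with λ=2.39:

Expected value:
E[X] = 0.4184

Variance:
Var(X) = 0.1751

Standard deviation:
σ = √Var(X) = 0.4184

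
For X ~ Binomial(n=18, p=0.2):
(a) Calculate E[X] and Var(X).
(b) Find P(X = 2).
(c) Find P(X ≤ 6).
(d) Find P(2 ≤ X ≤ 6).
(a) E[X] = 3.6000, Var(X) = 2.8800
(b) P(X = 2) = 0.172263
(c) P(X ≤ 6) = 0.948729
(d) P(2 ≤ X ≤ 6) = 0.849650

We have X ~ Binomial(n=18, p=0.2).

(a) Moments:
E[X] = 3.6000
Var(X) = 2.8800
σ = √Var(X) = 1.6971

(b) Point probability using PMF:
P(X = 2) = 0.172263

(c) Cumulative probability using CDF:
P(X ≤ 6) = F(6) = 0.948729

(d) Range probability:
P(2 ≤ X ≤ 6) = P(X ≤ 6) - P(X ≤ 1)
                   = F(6) - F(1)
                   = 0.948729 - 0.099079
                   = 0.849650

This means approximately 85.0% of outcomes fall in the interval [2, 6].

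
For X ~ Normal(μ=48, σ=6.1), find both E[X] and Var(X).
E[X] = 48.0000, Var(X) = 37.2100

We have X ~ Normal(μ=48, σ=6.1).

For a Normal distribution with μ=48, σ=6.1:

Expected value:
E[X] = 48.0000

Variance:
Var(X) = 37.2100

Standard deviation:
σ = √Var(X) = 6.1000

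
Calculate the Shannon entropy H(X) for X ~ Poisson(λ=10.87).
2.6039 nats

We have X ~ Poisson(λ=10.87).

The Shannon entropy measures the uncertainty or information content of the distribution.

For a Poisson distribution with λ=10.87:
H(X) = 2.6039 nats

(In bits, this would be 3.7566 bits.)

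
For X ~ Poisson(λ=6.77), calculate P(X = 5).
0.136016

We have X ~ Poisson(λ=6.77).

For a Poisson distribution, the PMF gives us the probability of each outcome.

Using the PMF formula:
P(X = 5) = 0.136016

Rounded to 4 decimal places: 0.1360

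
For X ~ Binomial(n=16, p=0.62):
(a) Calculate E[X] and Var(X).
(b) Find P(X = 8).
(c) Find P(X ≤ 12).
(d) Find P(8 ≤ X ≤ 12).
(a) E[X] = 9.9200, Var(X) = 3.7696
(b) P(X = 8) = 0.122175
(c) P(X ≤ 12) = 0.911893
(d) P(8 ≤ X ≤ 12) = 0.804265

We have X ~ Binomial(n=16, p=0.62).

(a) Moments:
E[X] = 9.9200
Var(X) = 3.7696
σ = √Var(X) = 1.9415

(b) Point probability using PMF:
P(X = 8) = 0.122175

(c) Cumulative probability using CDF:
P(X ≤ 12) = F(12) = 0.911893

(d) Range probability:
P(8 ≤ X ≤ 12) = P(X ≤ 12) - P(X ≤ 7)
                   = F(12) - F(7)
                   = 0.911893 - 0.107628
                   = 0.804265

This means approximately 80.4% of outcomes fall in the interval [8, 12].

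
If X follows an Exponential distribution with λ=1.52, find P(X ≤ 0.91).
0.749225

We have X ~ Exponential(λ=1.52).

The CDF gives us P(X ≤ k).

Using the CDF:
P(X ≤ 0.91) = 0.749225

This means there's approximately a 74.9% chance that X is at most 0.91.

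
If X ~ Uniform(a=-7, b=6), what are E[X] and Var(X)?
E[X] = -0.5000, Var(X) = 14.0833

We have X ~ Uniform(a=-7, b=6).

For a Uniform distribution with a=-7, b=6:

Expected value:
E[X] = -0.5000

Variance:
Var(X) = 14.0833

Standard deviation:
σ = √Var(X) = 3.7528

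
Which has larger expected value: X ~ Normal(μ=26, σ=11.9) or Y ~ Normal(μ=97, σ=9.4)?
Y has larger mean (97.0000 > 26.0000)

Compute the expected value for each distribution:

X ~ Normal(μ=26, σ=11.9):
E[X] = 26.0000

Y ~ Normal(μ=97, σ=9.4):
E[Y] = 97.0000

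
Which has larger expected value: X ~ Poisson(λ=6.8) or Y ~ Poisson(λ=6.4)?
X has larger mean (6.8000 > 6.4000)

Compute the expected value for each distribution:

X ~ Poisson(λ=6.8):
E[X] = 6.8000

Y ~ Poisson(λ=6.4):
E[Y] = 6.4000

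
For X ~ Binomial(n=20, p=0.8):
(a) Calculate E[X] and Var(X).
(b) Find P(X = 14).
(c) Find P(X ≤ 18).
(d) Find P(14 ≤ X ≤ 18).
(a) E[X] = 16.0000, Var(X) = 3.2000
(b) P(X = 14) = 0.109100
(c) P(X ≤ 18) = 0.930825
(d) P(14 ≤ X ≤ 18) = 0.844132

We have X ~ Binomial(n=20, p=0.8).

(a) Moments:
E[X] = 16.0000
Var(X) = 3.2000
σ = √Var(X) = 1.7889

(b) Point probability using PMF:
P(X = 14) = 0.109100

(c) Cumulative probability using CDF:
P(X ≤ 18) = F(18) = 0.930825

(d) Range probability:
P(14 ≤ X ≤ 18) = P(X ≤ 18) - P(X ≤ 13)
                   = F(18) - F(13)
                   = 0.930825 - 0.086693
                   = 0.844132

This means approximately 84.4% of outcomes fall in the interval [14, 18].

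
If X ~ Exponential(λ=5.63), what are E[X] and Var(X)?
E[X] = 0.1776, Var(X) = 0.0315

We have X ~ Exponential(λ=5.63).

For an Exponential distribution with λ=5.63:

Expected value:
E[X] = 0.1776

Variance:
Var(X) = 0.0315

Standard deviation:
σ = √Var(X) = 0.1776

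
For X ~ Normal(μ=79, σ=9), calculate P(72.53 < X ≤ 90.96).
0.671953

We have X ~ Normal(μ=79, σ=9).

To find P(72.53 < X ≤ 90.96), we use:
P(72.53 < X ≤ 90.96) = P(X ≤ 90.96) - P(X ≤ 72.53)
                 = F(90.96) - F(72.53)
                 = 0.908058 - 0.236105
                 = 0.671953

So there's approximately a 67.2% chance that X falls in this range.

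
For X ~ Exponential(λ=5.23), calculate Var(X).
0.0366

We have X ~ Exponential(λ=5.23).

For an Exponential distribution with λ=5.23:
Var(X) = 0.0366

The variance measures the spread of the distribution around the mean.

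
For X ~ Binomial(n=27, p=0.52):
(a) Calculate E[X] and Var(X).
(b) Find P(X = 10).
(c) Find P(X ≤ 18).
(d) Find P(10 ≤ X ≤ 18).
(a) E[X] = 14.0400, Var(X) = 6.7392
(b) P(X = 10) = 0.046482
(c) P(X ≤ 18) = 0.958540
(d) P(10 ≤ X ≤ 18) = 0.918880

We have X ~ Binomial(n=27, p=0.52).

(a) Moments:
E[X] = 14.0400
Var(X) = 6.7392
σ = √Var(X) = 2.5960

(b) Point probability using PMF:
P(X = 10) = 0.046482

(c) Cumulative probability using CDF:
P(X ≤ 18) = F(18) = 0.958540

(d) Range probability:
P(10 ≤ X ≤ 18) = P(X ≤ 18) - P(X ≤ 9)
                   = F(18) - F(9)
                   = 0.958540 - 0.039660
                   = 0.918880

This means approximately 91.9% of outcomes fall in the interval [10, 18].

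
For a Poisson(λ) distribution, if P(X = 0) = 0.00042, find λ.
λ = 7.7753

For a Poisson(λ) distribution, the PMF at 0 is:
P(X = 0) = λ^0 e^(-λ) / 0! = e^(-λ)

Given P(X = 0) = 0.00042:
e^(-λ) = 0.00042
-λ = ln(0.00042)
λ = -ln(0.00042) = 7.7753

Verification: e^(-7.7753) = 0.00042 ✓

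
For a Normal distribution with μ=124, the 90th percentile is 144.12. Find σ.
σ = 15.6997

For X ~ Normal(μ, σ), the p-th percentile satisfies x = μ + z_p × σ,
where z_p = Φ⁻¹(p) is the standard normal quantile.

Step 1: z_{0.9} = Φ⁻¹(0.9) = 1.2816

Step 2: Solve for σ:
144.12 = 124 + 1.2816 × σ
σ = (144.12 - 124) / 1.2816
σ = 20.12 / 1.2816
σ = 15.6997

Verification: μ + z × σ = 124 + 1.2816 × 15.6997 = 144.12 ✓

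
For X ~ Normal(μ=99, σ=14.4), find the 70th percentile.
106.5514

We have X ~ Normal(μ=99, σ=14.4).

We want to find x such that P(X ≤ x) = 0.7.

This is the 70th percentile, which means 70% of values fall below this point.

Using the inverse CDF (quantile function):
x = F⁻¹(0.7) = 106.5514

Verification: P(X ≤ 106.5514) = 0.7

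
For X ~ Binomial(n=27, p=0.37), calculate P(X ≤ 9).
0.429471

We have X ~ Binomial(n=27, p=0.37).

The CDF gives us P(X ≤ k).

Using the CDF:
P(X ≤ 9) = 0.429471

This means there's approximately a 42.9% chance that X is at most 9.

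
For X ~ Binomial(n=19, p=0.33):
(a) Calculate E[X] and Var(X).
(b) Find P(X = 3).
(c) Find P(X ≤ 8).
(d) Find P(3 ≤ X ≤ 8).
(a) E[X] = 6.2700, Var(X) = 4.2009
(b) P(X = 3) = 0.057420
(c) P(X ≤ 8) = 0.861060
(d) P(3 ≤ X ≤ 8) = 0.835350

We have X ~ Binomial(n=19, p=0.33).

(a) Moments:
E[X] = 6.2700
Var(X) = 4.2009
σ = √Var(X) = 2.0496

(b) Point probability using PMF:
P(X = 3) = 0.057420

(c) Cumulative probability using CDF:
P(X ≤ 8) = F(8) = 0.861060

(d) Range probability:
P(3 ≤ X ≤ 8) = P(X ≤ 8) - P(X ≤ 2)
                   = F(8) - F(2)
                   = 0.861060 - 0.025710
                   = 0.835350

This means approximately 83.5% of outcomes fall in the interval [3, 8].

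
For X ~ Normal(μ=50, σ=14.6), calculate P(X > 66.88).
0.123807

We have X ~ Normal(μ=50, σ=14.6).

P(X > 66.88) = 1 - P(X ≤ 66.88)
                = 1 - F(66.88)
                = 1 - 0.876193
                = 0.123807

So there's approximately a 12.4% chance that X exceeds 66.88.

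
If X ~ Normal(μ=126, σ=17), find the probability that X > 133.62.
0.326992

We have X ~ Normal(μ=126, σ=17).

P(X > 133.62) = 1 - P(X ≤ 133.62)
                = 1 - F(133.62)
                = 1 - 0.673008
                = 0.326992

So there's approximately a 32.7% chance that X exceeds 133.62.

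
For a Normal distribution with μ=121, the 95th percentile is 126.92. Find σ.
σ = 3.5991

For X ~ Normal(μ, σ), the p-th percentile satisfies x = μ + z_p × σ,
where z_p = Φ⁻¹(p) is the standard normal quantile.

Step 1: z_{0.95} = Φ⁻¹(0.95) = 1.6449

Step 2: Solve for σ:
126.92 = 121 + 1.6449 × σ
σ = (126.92 - 121) / 1.6449
σ = 5.92 / 1.6449
σ = 3.5991

Verification: μ + z × σ = 121 + 1.6449 × 3.5991 = 126.92 ✓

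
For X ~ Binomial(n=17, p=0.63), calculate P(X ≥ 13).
0.185755

We have X ~ Binomial(n=17, p=0.63).

For discrete distributions, P(X ≥ 13) = 1 - P(X ≤ 12).

P(X ≤ 12) = 0.814245
P(X ≥ 13) = 1 - 0.814245 = 0.185755

So there's approximately a 18.6% chance that X is at least 13.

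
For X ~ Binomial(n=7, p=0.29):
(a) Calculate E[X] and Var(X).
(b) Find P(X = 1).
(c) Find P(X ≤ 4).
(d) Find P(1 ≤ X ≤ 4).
(a) E[X] = 2.0300, Var(X) = 1.4413
(b) P(X = 1) = 0.260044
(c) P(X ≤ 4) = 0.975158
(d) P(1 ≤ X ≤ 4) = 0.884207

We have X ~ Binomial(n=7, p=0.29).

(a) Moments:
E[X] = 2.0300
Var(X) = 1.4413
σ = √Var(X) = 1.2005

(b) Point probability using PMF:
P(X = 1) = 0.260044

(c) Cumulative probability using CDF:
P(X ≤ 4) = F(4) = 0.975158

(d) Range probability:
P(1 ≤ X ≤ 4) = P(X ≤ 4) - P(X ≤ 0)
                   = F(4) - F(0)
                   = 0.975158 - 0.090951
                   = 0.884207

This means approximately 88.4% of outcomes fall in the interval [1, 4].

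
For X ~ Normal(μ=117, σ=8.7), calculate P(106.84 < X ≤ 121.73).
0.585228

We have X ~ Normal(μ=117, σ=8.7).

To find P(106.84 < X ≤ 121.73), we use:
P(106.84 < X ≤ 121.73) = P(X ≤ 121.73) - P(X ≤ 106.84)
                 = F(121.73) - F(106.84)
                 = 0.706669 - 0.121440
                 = 0.585228

So there's approximately a 58.5% chance that X falls in this range.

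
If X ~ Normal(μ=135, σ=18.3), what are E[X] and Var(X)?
E[X] = 135.0000, Var(X) = 334.8900

We have X ~ Normal(μ=135, σ=18.3).

For a Normal distribution with μ=135, σ=18.3:

Expected value:
E[X] = 135.0000

Variance:
Var(X) = 334.8900

Standard deviation:
σ = √Var(X) = 18.3000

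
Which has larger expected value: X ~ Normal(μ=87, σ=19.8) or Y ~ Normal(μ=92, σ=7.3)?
Y has larger mean (92.0000 > 87.0000)

Compute the expected value for each distribution:

X ~ Normal(μ=87, σ=19.8):
E[X] = 87.0000

Y ~ Normal(μ=92, σ=7.3):
E[Y] = 92.0000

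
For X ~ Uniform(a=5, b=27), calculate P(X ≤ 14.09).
0.413182

We have X ~ Uniform(a=5, b=27).

The CDF gives us P(X ≤ k).

Using the CDF:
P(X ≤ 14.09) = 0.413182

This means there's approximately a 41.3% chance that X is at most 14.09.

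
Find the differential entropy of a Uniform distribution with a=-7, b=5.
2.4849 nats

We have X ~ Uniform(a=-7, b=5).

The differential entropy measures the uncertainty or information content of the distribution.

For a Uniform distribution with a=-7, b=5:
h(X) = 2.4849 nats

(In bits, this would be 3.5850 bits.)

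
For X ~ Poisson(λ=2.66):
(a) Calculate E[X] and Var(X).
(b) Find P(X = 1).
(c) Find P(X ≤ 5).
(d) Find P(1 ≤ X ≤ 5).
(a) E[X] = 2.6600, Var(X) = 2.6600
(b) P(X = 1) = 0.186062
(c) P(X ≤ 5) = 0.946428
(d) P(1 ≤ X ≤ 5) = 0.876480

We have X ~ Poisson(λ=2.66).

(a) Moments:
E[X] = 2.6600
Var(X) = 2.6600
σ = √Var(X) = 1.6310

(b) Point probability using PMF:
P(X = 1) = 0.186062

(c) Cumulative probability using CDF:
P(X ≤ 5) = F(5) = 0.946428

(d) Range probability:
P(1 ≤ X ≤ 5) = P(X ≤ 5) - P(X ≤ 0)
                   = F(5) - F(0)
                   = 0.946428 - 0.069948
                   = 0.876480

This means approximately 87.6% of outcomes fall in the interval [1, 5].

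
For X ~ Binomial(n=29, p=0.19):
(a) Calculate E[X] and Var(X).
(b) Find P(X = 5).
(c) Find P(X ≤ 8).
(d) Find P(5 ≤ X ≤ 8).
(a) E[X] = 5.5100, Var(X) = 4.4631
(b) P(X = 5) = 0.187094
(c) P(X ≤ 8) = 0.916229
(d) P(5 ≤ X ≤ 8) = 0.585211

We have X ~ Binomial(n=29, p=0.19).

(a) Moments:
E[X] = 5.5100
Var(X) = 4.4631
σ = √Var(X) = 2.1126

(b) Point probability using PMF:
P(X = 5) = 0.187094

(c) Cumulative probability using CDF:
P(X ≤ 8) = F(8) = 0.916229

(d) Range probability:
P(5 ≤ X ≤ 8) = P(X ≤ 8) - P(X ≤ 4)
                   = F(8) - F(4)
                   = 0.916229 - 0.331018
                   = 0.585211

This means approximately 58.5% of outcomes fall in the interval [5, 8].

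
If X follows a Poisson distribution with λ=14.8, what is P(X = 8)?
0.021331

We have X ~ Poisson(λ=14.8).

For a Poisson distribution, the PMF gives us the probability of each outcome.

Using the PMF formula:
P(X = 8) = 0.021331

Rounded to 4 decimal places: 0.0213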